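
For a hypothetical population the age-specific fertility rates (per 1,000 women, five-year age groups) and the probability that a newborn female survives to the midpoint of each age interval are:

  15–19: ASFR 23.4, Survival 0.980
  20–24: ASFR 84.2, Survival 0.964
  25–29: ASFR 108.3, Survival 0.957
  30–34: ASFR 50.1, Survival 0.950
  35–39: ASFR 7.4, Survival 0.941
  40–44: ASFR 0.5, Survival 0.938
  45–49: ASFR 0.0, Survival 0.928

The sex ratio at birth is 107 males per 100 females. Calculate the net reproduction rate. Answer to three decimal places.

0.635

Proportion female at birth = 100 / (100 + 107) = 0.48309.
Per-age-group product (5 × ASFR × survival probability):
  15–19: 5 × 23.4/1000 × 0.980 = 0.11466
  20–24: 5 × 84.2/1000 × 0.964 = 0.40584
  25–29: 5 × 108.3/1000 × 0.957 = 0.51822
  30–34: 5 × 50.1/1000 × 0.950 = 0.23798
  35–39: 5 × 7.4/1000 × 0.941 = 0.03482
  40–44: 5 × 0.5/1000 × 0.938 = 0.00235
  45–49: 5 × 0.0/1000 × 0.928 = 0.00000
Sum = 1.31387
NRR = 0.48309 × 1.31387 = 0.63472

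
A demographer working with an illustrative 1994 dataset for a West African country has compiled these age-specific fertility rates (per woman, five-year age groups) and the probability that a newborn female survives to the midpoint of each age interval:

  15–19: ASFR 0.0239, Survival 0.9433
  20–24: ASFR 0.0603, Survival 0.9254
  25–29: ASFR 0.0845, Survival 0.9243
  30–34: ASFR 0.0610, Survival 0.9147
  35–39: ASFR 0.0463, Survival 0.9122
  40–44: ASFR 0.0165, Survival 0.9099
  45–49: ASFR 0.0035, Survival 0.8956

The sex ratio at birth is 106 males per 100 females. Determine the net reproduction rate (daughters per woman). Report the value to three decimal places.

0.662

Proportion female at birth = 100 / (100 + 106) = 0.48544.
Weighting each age-specific rate by interval width and survival:
  15–19: 5 × 0.0239 × 0.9433 = 0.11272
  20–24: 5 × 0.0603 × 0.9254 = 0.27901
  25–29: 5 × 0.0845 × 0.9243 = 0.39052
  30–34: 5 × 0.0610 × 0.9147 = 0.27898
  35–39: 5 × 0.0463 × 0.9122 = 0.21117
  40–44: 5 × 0.0165 × 0.9099 = 0.07507
  45–49: 5 × 0.0035 × 0.8956 = 0.01567
Sum = 1.36314
NRR = 0.48544 × 1.36314 = 0.66172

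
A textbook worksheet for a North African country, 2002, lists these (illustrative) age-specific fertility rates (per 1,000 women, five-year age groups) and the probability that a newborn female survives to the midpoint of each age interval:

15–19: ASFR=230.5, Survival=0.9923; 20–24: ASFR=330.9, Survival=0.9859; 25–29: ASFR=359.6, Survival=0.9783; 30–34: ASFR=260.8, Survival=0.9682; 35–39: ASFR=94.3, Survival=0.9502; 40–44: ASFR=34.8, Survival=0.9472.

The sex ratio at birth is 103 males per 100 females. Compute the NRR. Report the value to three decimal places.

Proportion female at birth = 100 / (100 + 103) = 0.49261.
Survival-weighted fertility by age (5·fₓ·Sₓ):
  15–19: 5 × 230.5/1000 × 0.9923 = 1.14363
  20–24: 5 × 330.9/1000 × 0.9859 = 1.63117
  25–29: 5 × 359.6/1000 × 0.9783 = 1.75898
  30–34: 5 × 260.8/1000 × 0.9682 = 1.26253
  35–39: 5 × 94.3/1000 × 0.9502 = 0.44802
  40–44: 5 × 34.8/1000 × 0.9472 = 0.16481
Sum = 6.40914
NRR = 0.49261 × 6.40914 = 3.15721

3.157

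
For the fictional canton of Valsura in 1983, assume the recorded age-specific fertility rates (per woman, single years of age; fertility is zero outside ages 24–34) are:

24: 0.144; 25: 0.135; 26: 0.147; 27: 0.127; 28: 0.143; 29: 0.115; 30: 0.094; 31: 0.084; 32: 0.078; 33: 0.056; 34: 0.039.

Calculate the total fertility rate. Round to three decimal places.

Sum of ASFRs = 0.144 + 0.135 + 0.147 + 0.127 + 0.143 + 0.115 + 0.094 + 0.084 + 0.078 + 0.056 + 0.039 = 1.162
TFR = 1.162

1.162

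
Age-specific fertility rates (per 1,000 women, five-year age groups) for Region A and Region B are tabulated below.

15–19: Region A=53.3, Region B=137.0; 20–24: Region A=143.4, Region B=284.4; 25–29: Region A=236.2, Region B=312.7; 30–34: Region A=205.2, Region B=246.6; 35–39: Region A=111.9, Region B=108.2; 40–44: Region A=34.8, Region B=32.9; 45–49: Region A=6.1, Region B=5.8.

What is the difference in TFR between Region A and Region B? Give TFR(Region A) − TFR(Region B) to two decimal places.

Region A:
  Sum of ASFRs = 53.3 + 143.4 + 236.2 + 205.2 + 111.9 + 34.8 + 6.1 = 790.9
  TFR = 5 × 790.9 / 1000 = 3.9545
Region B:
  Sum of ASFRs = 137.0 + 284.4 + 312.7 + 246.6 + 108.2 + 32.9 + 5.8 = 1127.6
  TFR = 5 × 1127.6 / 1000 = 5.638
Difference = 3.9545 − 5.638 = -1.6835

-1.68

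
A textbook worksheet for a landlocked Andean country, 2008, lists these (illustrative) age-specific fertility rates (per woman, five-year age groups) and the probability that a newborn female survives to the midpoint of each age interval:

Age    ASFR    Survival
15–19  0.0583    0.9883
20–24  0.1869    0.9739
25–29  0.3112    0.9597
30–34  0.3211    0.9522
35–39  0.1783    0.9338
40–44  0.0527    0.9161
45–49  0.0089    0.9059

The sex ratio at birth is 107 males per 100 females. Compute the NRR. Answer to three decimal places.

Proportion female at birth = 100 / (100 + 107) = 0.48309.
Per-age-group product (5 × ASFR × survival probability):
  15–19: 5 × 0.0583 × 0.9883 = 0.28809
  20–24: 5 × 0.1869 × 0.9739 = 0.91011
  25–29: 5 × 0.3112 × 0.9597 = 1.49329
  30–34: 5 × 0.3211 × 0.9522 = 1.52876
  35–39: 5 × 0.1783 × 0.9338 = 0.83248
  40–44: 5 × 0.0527 × 0.9161 = 0.24139
  45–49: 5 × 0.0089 × 0.9059 = 0.04031
Sum = 5.33443
NRR = 0.48309 × 5.33443 = 2.57701

2.577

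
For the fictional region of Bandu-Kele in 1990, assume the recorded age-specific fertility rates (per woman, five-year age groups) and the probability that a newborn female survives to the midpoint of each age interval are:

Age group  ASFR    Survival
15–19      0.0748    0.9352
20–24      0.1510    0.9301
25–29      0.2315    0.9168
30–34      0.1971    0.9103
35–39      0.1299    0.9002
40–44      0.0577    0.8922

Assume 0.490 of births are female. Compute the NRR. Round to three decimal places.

1.888

Proportion female at birth = 0.490.
Weighting each age-specific rate by interval width and survival:
  15–19: 5 × 0.0748 × 0.9352 = 0.34976
  20–24: 5 × 0.1510 × 0.9301 = 0.70223
  25–29: 5 × 0.2315 × 0.9168 = 1.06120
  30–34: 5 × 0.1971 × 0.9103 = 0.89710
  35–39: 5 × 0.1299 × 0.9002 = 0.58468
  40–44: 5 × 0.0577 × 0.8922 = 0.25740
Sum = 3.85237
NRR = 0.490 × 3.85237 = 1.88766
NRR > 1, so each generation more than replaces itself.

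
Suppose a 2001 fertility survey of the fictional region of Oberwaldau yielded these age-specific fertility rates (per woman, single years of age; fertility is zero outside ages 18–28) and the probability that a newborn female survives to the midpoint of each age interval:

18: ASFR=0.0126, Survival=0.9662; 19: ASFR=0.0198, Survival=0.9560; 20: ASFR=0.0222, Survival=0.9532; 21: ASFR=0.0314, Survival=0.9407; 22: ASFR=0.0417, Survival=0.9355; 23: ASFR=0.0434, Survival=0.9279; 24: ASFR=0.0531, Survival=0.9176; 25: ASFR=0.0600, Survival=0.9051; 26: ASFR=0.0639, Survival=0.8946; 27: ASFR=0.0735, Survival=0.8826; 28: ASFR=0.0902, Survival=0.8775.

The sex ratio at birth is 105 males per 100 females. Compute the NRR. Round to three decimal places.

0.227

Proportion female at birth = 100 / (100 + 105) = 0.48780.
Per-age-group product (1 × ASFR × survival probability):
  18: 1 × 0.0126 × 0.9662 = 0.01217
  19: 1 × 0.0198 × 0.9560 = 0.01893
  20: 1 × 0.0222 × 0.9532 = 0.02116
  21: 1 × 0.0314 × 0.9407 = 0.02954
  22: 1 × 0.0417 × 0.9355 = 0.03901
  23: 1 × 0.0434 × 0.9279 = 0.04027
  24: 1 × 0.0531 × 0.9176 = 0.04872
  25: 1 × 0.0600 × 0.9051 = 0.05431
  26: 1 × 0.0639 × 0.8946 = 0.05716
  27: 1 × 0.0735 × 0.8826 = 0.06487
  28: 1 × 0.0902 × 0.8775 = 0.07915
Sum = 0.46529
NRR = 0.48780 × 0.46529 = 0.22697
An NRR under 1 implies long-run decline under these rates.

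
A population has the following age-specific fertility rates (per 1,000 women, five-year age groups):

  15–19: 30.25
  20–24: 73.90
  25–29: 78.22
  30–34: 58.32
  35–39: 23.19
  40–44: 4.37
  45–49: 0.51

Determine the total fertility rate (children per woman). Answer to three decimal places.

1.344

Sum of ASFRs = 30.25 + 73.90 + 78.22 + 58.32 + 23.19 + 4.37 + 0.51 = 268.76
TFR = 5 × 268.76 / 1000 = 1.3438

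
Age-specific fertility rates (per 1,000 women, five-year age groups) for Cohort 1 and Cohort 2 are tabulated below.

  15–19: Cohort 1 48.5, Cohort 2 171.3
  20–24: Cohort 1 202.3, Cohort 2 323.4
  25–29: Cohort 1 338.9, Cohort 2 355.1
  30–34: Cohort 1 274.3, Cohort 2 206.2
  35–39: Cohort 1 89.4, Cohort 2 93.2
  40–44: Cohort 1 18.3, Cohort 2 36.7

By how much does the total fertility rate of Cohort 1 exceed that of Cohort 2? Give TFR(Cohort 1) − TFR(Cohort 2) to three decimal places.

Cohort 1:
  Sum of ASFRs = 48.5 + 202.3 + 338.9 + 274.3 + 89.4 + 18.3 = 971.7
  TFR = 5 × 971.7 / 1000 = 4.8585
Cohort 2:
  Sum of ASFRs = 171.3 + 323.4 + 355.1 + 206.2 + 93.2 + 36.7 = 1185.9
  TFR = 5 × 1185.9 / 1000 = 5.9295
Difference = 4.8585 − 5.9295 = -1.071

-1.071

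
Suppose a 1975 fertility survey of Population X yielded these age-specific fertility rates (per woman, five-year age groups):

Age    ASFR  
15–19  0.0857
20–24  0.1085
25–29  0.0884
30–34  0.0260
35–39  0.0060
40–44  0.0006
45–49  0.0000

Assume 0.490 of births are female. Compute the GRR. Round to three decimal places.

Proportion female at birth = 0.490.
Sum of ASFRs = 0.0857 + 0.1085 + 0.0884 + 0.0260 + 0.0060 + 0.0006 + 0.0000 = 0.3152
TFR = 5 × 0.3152 = 1.576
GRR = 0.490 × 1.576 = 0.77224

0.772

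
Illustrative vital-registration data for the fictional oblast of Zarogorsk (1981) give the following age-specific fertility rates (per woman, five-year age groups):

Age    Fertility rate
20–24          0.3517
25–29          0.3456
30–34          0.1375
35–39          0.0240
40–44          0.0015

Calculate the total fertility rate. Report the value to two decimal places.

4.30

Sum of ASFRs = 0.3517 + 0.3456 + 0.1375 + 0.0240 + 0.0015 = 0.8603
TFR = 5 × 0.8603 = 4.3015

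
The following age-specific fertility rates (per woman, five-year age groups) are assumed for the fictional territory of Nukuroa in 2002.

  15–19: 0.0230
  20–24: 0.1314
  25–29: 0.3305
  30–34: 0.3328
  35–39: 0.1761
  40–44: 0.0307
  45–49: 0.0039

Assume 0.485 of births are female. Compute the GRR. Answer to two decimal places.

Proportion female at birth = 0.485.
Sum of ASFRs = 0.0230 + 0.1314 + 0.3305 + 0.3328 + 0.1761 + 0.0307 + 0.0039 = 1.0284
TFR = 5 × 1.0284 = 5.142
GRR = 0.485 × 5.142 = 2.49387

2.49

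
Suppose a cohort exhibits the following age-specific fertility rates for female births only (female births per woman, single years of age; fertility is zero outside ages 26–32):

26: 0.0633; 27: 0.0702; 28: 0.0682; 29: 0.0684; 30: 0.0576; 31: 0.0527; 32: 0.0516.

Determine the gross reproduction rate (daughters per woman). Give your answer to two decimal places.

Sum of female ASFRs = 0.0633 + 0.0702 + 0.0682 + 0.0684 + 0.0576 + 0.0527 + 0.0516 = 0.4320
GRR = 0.432

0.43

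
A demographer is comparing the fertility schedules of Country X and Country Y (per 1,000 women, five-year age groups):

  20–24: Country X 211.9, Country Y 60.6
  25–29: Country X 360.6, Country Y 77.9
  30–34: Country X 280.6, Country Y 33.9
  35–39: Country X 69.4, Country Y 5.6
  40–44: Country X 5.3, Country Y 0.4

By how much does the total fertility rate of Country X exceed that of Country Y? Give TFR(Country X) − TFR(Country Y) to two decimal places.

Country X:
  Sum of ASFRs = 211.9 + 360.6 + 280.6 + 69.4 + 5.3 = 927.8
  TFR = 5 × 927.8 / 1000 = 4.639
Country Y:
  Sum of ASFRs = 60.6 + 77.9 + 33.9 + 5.6 + 0.4 = 178.4
  TFR = 5 × 178.4 / 1000 = 0.892
Difference = 4.639 − 0.892 = 3.747

3.75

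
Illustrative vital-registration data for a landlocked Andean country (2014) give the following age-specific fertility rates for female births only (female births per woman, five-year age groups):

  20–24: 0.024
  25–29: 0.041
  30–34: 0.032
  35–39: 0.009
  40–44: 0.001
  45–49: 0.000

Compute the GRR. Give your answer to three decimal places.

0.535

Sum of female ASFRs = 0.024 + 0.041 + 0.032 + 0.009 + 0.001 + 0.000 = 0.107
GRR = 5 × 0.107 = 0.535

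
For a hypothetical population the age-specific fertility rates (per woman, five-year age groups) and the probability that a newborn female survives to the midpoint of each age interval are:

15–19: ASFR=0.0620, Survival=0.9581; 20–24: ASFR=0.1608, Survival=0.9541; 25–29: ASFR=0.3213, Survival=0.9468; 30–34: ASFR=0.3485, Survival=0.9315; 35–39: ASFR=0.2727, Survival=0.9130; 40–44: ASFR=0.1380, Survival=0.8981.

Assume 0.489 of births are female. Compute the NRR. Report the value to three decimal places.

2.970

Proportion female at birth = 0.489.
Survival-weighted fertility by age (5·fₓ·Sₓ):
  15–19: 5 × 0.0620 × 0.9581 = 0.29701
  20–24: 5 × 0.1608 × 0.9541 = 0.76710
  25–29: 5 × 0.3213 × 0.9468 = 1.52103
  30–34: 5 × 0.3485 × 0.9315 = 1.62314
  35–39: 5 × 0.2727 × 0.9130 = 1.24488
  40–44: 5 × 0.1380 × 0.8981 = 0.61969
Sum = 6.07285
NRR = 0.489 × 6.07285 = 2.96962
An NRR exceeding 1 indicates intrinsic growth under these rates.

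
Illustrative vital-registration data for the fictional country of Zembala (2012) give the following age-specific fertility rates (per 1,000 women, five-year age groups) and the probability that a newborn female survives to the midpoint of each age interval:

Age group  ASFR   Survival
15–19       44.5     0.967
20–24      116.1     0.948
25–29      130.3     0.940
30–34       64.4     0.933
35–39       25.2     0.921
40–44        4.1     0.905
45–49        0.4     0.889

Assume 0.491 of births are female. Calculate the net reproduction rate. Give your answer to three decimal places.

0.891

Proportion female at birth = 0.491.
Each age group contributes 5 × ASFR × survival:
  15–19: 5 × 44.5/1000 × 0.967 = 0.21516
  20–24: 5 × 116.1/1000 × 0.948 = 0.55031
  25–29: 5 × 130.3/1000 × 0.940 = 0.61241
  30–34: 5 × 64.4/1000 × 0.933 = 0.30043
  35–39: 5 × 25.2/1000 × 0.921 = 0.11605
  40–44: 5 × 4.1/1000 × 0.905 = 0.01855
  45–49: 5 × 0.4/1000 × 0.889 = 0.00178
Sum = 1.81469
NRR = 0.491 × 1.81469 = 0.89101
An NRR under 1 implies long-run decline under these rates.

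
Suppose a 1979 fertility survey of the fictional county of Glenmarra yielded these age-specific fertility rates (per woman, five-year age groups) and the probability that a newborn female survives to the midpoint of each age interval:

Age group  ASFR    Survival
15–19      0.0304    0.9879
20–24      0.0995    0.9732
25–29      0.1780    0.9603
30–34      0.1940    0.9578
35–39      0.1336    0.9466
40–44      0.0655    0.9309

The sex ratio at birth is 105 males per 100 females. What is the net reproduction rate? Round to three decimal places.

1.637

Proportion female at birth = 100 / (100 + 105) = 0.48780.
Per-age-group product (5 × ASFR × survival probability):
  15–19: 5 × 0.0304 × 0.9879 = 0.15016
  20–24: 5 × 0.0995 × 0.9732 = 0.48417
  25–29: 5 × 0.1780 × 0.9603 = 0.85467
  30–34: 5 × 0.1940 × 0.9578 = 0.92907
  35–39: 5 × 0.1336 × 0.9466 = 0.63233
  40–44: 5 × 0.0655 × 0.9309 = 0.30487
Sum = 3.35527
NRR = 0.48780 × 3.35527 = 1.63670
NRR > 1, so each generation more than replaces itself.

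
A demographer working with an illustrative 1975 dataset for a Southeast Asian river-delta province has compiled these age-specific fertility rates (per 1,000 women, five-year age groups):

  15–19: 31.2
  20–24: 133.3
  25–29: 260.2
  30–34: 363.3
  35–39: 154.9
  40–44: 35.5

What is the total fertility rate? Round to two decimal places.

4.89

Sum of ASFRs = 31.2 + 133.3 + 260.2 + 363.3 + 154.9 + 35.5 = 978.4
TFR = 5 × 978.4 / 1000 = 4.892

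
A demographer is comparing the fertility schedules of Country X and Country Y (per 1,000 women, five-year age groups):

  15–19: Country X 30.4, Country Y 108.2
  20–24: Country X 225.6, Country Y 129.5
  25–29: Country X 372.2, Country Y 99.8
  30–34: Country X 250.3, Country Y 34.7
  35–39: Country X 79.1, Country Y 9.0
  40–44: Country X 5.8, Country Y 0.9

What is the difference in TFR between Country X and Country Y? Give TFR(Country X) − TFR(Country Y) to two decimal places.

2.91

Country X:
  Sum of ASFRs = 30.4 + 225.6 + 372.2 + 250.3 + 79.1 + 5.8 = 963.4
  TFR = 5 × 963.4 / 1000 = 4.817
Country Y:
  Sum of ASFRs = 108.2 + 129.5 + 99.8 + 34.7 + 9.0 + 0.9 = 382.1
  TFR = 5 × 382.1 / 1000 = 1.9105
Difference = 4.817 − 1.9105 = 2.9065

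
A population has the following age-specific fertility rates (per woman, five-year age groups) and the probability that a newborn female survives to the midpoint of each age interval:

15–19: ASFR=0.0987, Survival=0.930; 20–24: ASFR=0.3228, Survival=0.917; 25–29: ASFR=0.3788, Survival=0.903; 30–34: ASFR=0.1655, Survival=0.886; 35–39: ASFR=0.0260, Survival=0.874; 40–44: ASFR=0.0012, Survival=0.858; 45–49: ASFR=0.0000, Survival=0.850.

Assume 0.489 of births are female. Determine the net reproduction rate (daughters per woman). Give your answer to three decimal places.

2.201

Proportion female at birth = 0.489.
Each age group contributes 5 × ASFR × survival:
  15–19: 5 × 0.0987 × 0.930 = 0.45896
  20–24: 5 × 0.3228 × 0.917 = 1.48004
  25–29: 5 × 0.3788 × 0.903 = 1.71028
  30–34: 5 × 0.1655 × 0.886 = 0.73317
  35–39: 5 × 0.0260 × 0.874 = 0.11362
  40–44: 5 × 0.0012 × 0.858 = 0.00515
  45–49: 5 × 0.0000 × 0.850 = 0.00000
Sum = 4.50122
NRR = 0.489 × 4.50122 = 2.20110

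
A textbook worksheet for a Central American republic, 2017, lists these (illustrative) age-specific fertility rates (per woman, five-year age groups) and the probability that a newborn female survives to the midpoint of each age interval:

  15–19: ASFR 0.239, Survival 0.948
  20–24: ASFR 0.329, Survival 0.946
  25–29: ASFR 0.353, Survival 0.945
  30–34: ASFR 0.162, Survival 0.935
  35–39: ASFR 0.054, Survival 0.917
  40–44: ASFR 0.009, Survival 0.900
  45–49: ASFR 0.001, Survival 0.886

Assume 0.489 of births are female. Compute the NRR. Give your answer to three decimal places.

Proportion female at birth = 0.489.
Survival-weighted fertility by age (5·fₓ·Sₓ):
  15–19: 5 × 0.239 × 0.948 = 1.13286
  20–24: 5 × 0.329 × 0.946 = 1.55617
  25–29: 5 × 0.353 × 0.945 = 1.66793
  30–34: 5 × 0.162 × 0.935 = 0.75735
  35–39: 5 × 0.054 × 0.917 = 0.24759
  40–44: 5 × 0.009 × 0.900 = 0.04050
  45–49: 5 × 0.001 × 0.886 = 0.00443
Sum = 5.40683
NRR = 0.489 × 5.40683 = 2.64394

2.644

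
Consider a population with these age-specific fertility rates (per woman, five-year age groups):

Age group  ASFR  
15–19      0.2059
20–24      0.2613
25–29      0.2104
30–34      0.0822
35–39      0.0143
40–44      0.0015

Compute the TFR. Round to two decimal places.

3.88

Sum of ASFRs = 0.2059 + 0.2613 + 0.2104 + 0.0822 + 0.0143 + 0.0015 = 0.7756
TFR = 5 × 0.7756 = 3.878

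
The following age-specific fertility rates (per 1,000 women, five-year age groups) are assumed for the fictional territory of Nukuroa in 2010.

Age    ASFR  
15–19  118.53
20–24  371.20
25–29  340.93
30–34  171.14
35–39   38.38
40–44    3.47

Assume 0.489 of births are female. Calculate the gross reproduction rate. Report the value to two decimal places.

Proportion female at birth = 0.489.
Sum of ASFRs = 118.53 + 371.20 + 340.93 + 171.14 + 38.38 + 3.47 = 1043.65
TFR = 5 × 1043.65 / 1000 = 5.21825
GRR = 0.489 × 5.21825 = 2.55172

2.55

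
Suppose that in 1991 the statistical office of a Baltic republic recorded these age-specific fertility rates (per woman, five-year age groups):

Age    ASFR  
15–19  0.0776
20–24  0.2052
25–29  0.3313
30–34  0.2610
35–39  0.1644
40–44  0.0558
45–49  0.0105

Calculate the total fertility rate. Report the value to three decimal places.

5.529

Sum of ASFRs = 0.0776 + 0.2052 + 0.3313 + 0.2610 + 0.1644 + 0.0558 + 0.0105 = 1.1058
TFR = 5 × 1.1058 = 5.529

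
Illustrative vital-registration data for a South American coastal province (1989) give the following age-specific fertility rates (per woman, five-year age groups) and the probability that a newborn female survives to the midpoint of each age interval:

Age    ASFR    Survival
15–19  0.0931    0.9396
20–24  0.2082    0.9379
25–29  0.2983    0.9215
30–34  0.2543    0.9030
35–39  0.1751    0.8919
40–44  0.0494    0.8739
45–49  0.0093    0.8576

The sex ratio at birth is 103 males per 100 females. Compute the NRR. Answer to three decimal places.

Proportion female at birth = 100 / (100 + 103) = 0.49261.
Survival-weighted fertility by age (5·fₓ·Sₓ):
  15–19: 5 × 0.0931 × 0.9396 = 0.43738
  20–24: 5 × 0.2082 × 0.9379 = 0.97635
  25–29: 5 × 0.2983 × 0.9215 = 1.37442
  30–34: 5 × 0.2543 × 0.9030 = 1.14816
  35–39: 5 × 0.1751 × 0.8919 = 0.78086
  40–44: 5 × 0.0494 × 0.8739 = 0.21585
  45–49: 5 × 0.0093 × 0.8576 = 0.03988
Sum = 4.97290
NRR = 0.49261 × 4.97290 = 2.44970
An NRR exceeding 1 indicates intrinsic growth under these rates.

2.450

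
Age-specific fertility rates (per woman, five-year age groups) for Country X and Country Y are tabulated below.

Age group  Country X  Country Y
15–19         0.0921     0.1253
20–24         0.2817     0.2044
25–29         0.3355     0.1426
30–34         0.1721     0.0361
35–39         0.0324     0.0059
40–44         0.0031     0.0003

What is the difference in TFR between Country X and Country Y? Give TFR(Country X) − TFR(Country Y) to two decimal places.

2.01

Country X:
  Sum of ASFRs = 0.0921 + 0.2817 + 0.3355 + 0.1721 + 0.0324 + 0.0031 = 0.9169
  TFR = 5 × 0.9169 = 4.5845
Country Y:
  Sum of ASFRs = 0.1253 + 0.2044 + 0.1426 + 0.0361 + 0.0059 + 0.0003 = 0.5146
  TFR = 5 × 0.5146 = 2.573
Difference = 4.5845 − 2.573 = 2.0115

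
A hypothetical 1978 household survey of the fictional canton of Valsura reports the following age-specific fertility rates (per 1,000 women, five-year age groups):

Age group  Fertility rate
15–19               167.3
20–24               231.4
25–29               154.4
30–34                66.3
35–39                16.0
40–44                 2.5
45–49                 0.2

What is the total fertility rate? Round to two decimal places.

Sum of ASFRs = 167.3 + 231.4 + 154.4 + 66.3 + 16.0 + 2.5 + 0.2 = 638.1
TFR = 5 × 638.1 / 1000 = 3.1905

3.19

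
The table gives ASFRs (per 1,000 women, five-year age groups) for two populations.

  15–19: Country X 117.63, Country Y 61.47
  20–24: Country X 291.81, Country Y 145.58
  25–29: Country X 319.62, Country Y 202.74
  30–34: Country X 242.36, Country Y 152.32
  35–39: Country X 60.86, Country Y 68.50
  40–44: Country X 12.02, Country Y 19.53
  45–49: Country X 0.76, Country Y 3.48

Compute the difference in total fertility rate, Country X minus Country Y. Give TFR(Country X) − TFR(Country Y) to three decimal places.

Country X:
  Sum of ASFRs = 117.63 + 291.81 + 319.62 + 242.36 + 60.86 + 12.02 + 0.76 = 1045.06
  TFR = 5 × 1045.06 / 1000 = 5.2253
Country Y:
  Sum of ASFRs = 61.47 + 145.58 + 202.74 + 152.32 + 68.50 + 19.53 + 3.48 = 653.62
  TFR = 5 × 653.62 / 1000 = 3.2681
Difference = 5.2253 − 3.2681 = 1.9572

1.957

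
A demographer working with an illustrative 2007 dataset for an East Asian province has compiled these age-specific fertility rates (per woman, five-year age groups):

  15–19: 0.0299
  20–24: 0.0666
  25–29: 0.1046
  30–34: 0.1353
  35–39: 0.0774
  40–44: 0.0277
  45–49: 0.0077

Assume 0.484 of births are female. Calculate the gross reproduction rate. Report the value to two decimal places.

Proportion female at birth = 0.484.
Sum of ASFRs = 0.0299 + 0.0666 + 0.1046 + 0.1353 + 0.0774 + 0.0277 + 0.0077 = 0.4492
TFR = 5 × 0.4492 = 2.246
GRR = 0.484 × 2.246 = 1.08706

1.09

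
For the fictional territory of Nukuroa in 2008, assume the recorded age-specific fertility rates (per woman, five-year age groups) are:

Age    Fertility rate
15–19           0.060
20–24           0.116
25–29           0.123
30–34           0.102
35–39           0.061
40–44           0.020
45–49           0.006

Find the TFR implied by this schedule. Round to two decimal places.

Sum of ASFRs = 0.060 + 0.116 + 0.123 + 0.102 + 0.061 + 0.020 + 0.006 = 0.488
TFR = 5 × 0.488 = 2.44

2.44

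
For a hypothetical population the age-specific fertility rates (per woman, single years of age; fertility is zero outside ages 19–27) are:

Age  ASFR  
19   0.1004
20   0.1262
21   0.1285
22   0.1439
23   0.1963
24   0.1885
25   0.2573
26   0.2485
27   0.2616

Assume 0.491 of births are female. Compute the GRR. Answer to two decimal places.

0.81

Proportion female at birth = 0.491.
Sum of ASFRs = 0.1004 + 0.1262 + 0.1285 + 0.1439 + 0.1963 + 0.1885 + 0.2573 + 0.2485 + 0.2616 = 1.6512
TFR = 1.6512
GRR = 0.491 × 1.6512 = 0.81074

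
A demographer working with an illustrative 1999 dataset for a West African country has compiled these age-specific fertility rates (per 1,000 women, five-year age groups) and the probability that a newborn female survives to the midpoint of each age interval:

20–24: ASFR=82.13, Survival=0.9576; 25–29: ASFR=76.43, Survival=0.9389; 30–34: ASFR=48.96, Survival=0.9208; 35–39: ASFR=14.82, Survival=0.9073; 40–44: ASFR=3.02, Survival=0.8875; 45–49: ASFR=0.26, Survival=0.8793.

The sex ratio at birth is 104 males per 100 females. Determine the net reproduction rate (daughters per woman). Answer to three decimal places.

Proportion female at birth = 100 / (100 + 104) = 0.49020.
Each age group contributes 5 × ASFR × survival:
  20–24: 5 × 82.13/1000 × 0.9576 = 0.39324
  25–29: 5 × 76.43/1000 × 0.9389 = 0.35880
  30–34: 5 × 48.96/1000 × 0.9208 = 0.22541
  35–39: 5 × 14.82/1000 × 0.9073 = 0.06723
  40–44: 5 × 3.02/1000 × 0.8875 = 0.01340
  45–49: 5 × 0.26/1000 × 0.8793 = 0.00114
Sum = 1.05922
NRR = 0.49020 × 1.05922 = 0.51923

0.519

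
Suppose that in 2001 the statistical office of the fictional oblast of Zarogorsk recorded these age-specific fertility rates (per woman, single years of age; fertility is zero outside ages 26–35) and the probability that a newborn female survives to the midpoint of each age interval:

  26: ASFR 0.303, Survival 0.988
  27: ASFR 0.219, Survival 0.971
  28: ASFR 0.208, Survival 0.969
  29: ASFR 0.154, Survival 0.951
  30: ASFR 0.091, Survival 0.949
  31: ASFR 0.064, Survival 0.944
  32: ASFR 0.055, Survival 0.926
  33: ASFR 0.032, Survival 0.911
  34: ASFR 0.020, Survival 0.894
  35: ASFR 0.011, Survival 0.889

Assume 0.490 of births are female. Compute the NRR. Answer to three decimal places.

Proportion female at birth = 0.490.
Survival-weighted fertility by age (1·fₓ·Sₓ):
  26: 1 × 0.303 × 0.988 = 0.29936
  27: 1 × 0.219 × 0.971 = 0.21265
  28: 1 × 0.208 × 0.969 = 0.20155
  29: 1 × 0.154 × 0.951 = 0.14645
  30: 1 × 0.091 × 0.949 = 0.08636
  31: 1 × 0.064 × 0.944 = 0.06042
  32: 1 × 0.055 × 0.926 = 0.05093
  33: 1 × 0.032 × 0.911 = 0.02915
  34: 1 × 0.020 × 0.894 = 0.01788
  35: 1 × 0.011 × 0.889 = 0.00978
Sum = 1.11453
NRR = 0.490 × 1.11453 = 0.54612

0.546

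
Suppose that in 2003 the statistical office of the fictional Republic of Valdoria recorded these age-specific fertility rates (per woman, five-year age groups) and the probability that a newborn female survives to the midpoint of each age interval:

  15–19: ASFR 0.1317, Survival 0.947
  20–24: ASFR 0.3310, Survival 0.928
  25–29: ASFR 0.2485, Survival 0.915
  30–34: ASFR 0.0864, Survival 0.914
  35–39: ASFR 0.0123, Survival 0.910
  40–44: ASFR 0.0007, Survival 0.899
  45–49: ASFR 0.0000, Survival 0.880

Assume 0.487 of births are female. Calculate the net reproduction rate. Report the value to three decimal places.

1.826

Proportion female at birth = 0.487.
Survival-weighted fertility by age (5·fₓ·Sₓ):
  15–19: 5 × 0.1317 × 0.947 = 0.62360
  20–24: 5 × 0.3310 × 0.928 = 1.53584
  25–29: 5 × 0.2485 × 0.915 = 1.13689
  30–34: 5 × 0.0864 × 0.914 = 0.39485
  35–39: 5 × 0.0123 × 0.910 = 0.05597
  40–44: 5 × 0.0007 × 0.899 = 0.00315
  45–49: 5 × 0.0000 × 0.880 = 0.00000
Sum = 3.75030
NRR = 0.487 × 3.75030 = 1.82640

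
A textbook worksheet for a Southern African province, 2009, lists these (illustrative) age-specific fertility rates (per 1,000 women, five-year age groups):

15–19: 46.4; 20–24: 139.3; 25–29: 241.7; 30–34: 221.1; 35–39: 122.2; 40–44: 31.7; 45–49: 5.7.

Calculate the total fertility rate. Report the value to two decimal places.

4.04

Sum of ASFRs = 46.4 + 139.3 + 241.7 + 221.1 + 122.2 + 31.7 + 5.7 = 808.1
TFR = 5 × 808.1 / 1000 = 4.0405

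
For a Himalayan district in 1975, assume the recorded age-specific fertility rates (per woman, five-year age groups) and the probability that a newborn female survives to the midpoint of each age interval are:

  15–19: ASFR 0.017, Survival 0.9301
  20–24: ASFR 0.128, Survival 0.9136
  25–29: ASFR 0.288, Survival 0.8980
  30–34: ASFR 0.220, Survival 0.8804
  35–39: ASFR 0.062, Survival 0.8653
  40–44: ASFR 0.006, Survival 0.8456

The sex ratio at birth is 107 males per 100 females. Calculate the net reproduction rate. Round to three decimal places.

Proportion female at birth = 100 / (100 + 107) = 0.48309.
Survival-weighted fertility by age (5·fₓ·Sₓ):
  15–19: 5 × 0.017 × 0.9301 = 0.07906
  20–24: 5 × 0.128 × 0.9136 = 0.58470
  25–29: 5 × 0.288 × 0.8980 = 1.29312
  30–34: 5 × 0.220 × 0.8804 = 0.96844
  35–39: 5 × 0.062 × 0.8653 = 0.26824
  40–44: 5 × 0.006 × 0.8456 = 0.02537
Sum = 3.21893
NRR = 0.48309 × 3.21893 = 1.55503
With NRR above 1 the population is above replacement fertility.

1.555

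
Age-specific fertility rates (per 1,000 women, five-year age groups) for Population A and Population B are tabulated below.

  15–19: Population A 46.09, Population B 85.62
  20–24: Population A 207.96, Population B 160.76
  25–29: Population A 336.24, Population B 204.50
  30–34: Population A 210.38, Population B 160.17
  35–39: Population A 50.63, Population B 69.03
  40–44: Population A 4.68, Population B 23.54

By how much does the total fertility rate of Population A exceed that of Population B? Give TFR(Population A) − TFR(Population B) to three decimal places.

0.762

Population A:
  Sum of ASFRs = 46.09 + 207.96 + 336.24 + 210.38 + 50.63 + 4.68 = 855.98
  TFR = 5 × 855.98 / 1000 = 4.2799
Population B:
  Sum of ASFRs = 85.62 + 160.76 + 204.50 + 160.17 + 69.03 + 23.54 = 703.62
  TFR = 5 × 703.62 / 1000 = 3.5181
Difference = 4.2799 − 3.5181 = 0.7618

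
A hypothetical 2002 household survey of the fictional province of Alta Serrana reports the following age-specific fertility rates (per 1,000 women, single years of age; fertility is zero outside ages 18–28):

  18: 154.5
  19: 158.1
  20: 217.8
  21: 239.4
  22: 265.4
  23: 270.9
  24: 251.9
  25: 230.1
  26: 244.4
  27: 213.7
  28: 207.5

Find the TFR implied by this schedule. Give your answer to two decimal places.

2.45

Sum of ASFRs = 154.5 + 158.1 + 217.8 + 239.4 + 265.4 + 270.9 + 251.9 + 230.1 + 244.4 + 213.7 + 207.5 = 2453.7
TFR = 2453.7 / 1000 = 2.4537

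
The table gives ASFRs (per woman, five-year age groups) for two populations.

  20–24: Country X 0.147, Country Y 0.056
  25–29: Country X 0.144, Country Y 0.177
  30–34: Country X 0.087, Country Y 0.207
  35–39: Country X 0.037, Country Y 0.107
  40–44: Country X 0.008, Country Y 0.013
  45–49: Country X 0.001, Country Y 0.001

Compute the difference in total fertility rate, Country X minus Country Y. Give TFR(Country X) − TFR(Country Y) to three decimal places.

-0.685

Country X:
  Sum of ASFRs = 0.147 + 0.144 + 0.087 + 0.037 + 0.008 + 0.001 = 0.424
  TFR = 5 × 0.424 = 2.12
Country Y:
  Sum of ASFRs = 0.056 + 0.177 + 0.207 + 0.107 + 0.013 + 0.001 = 0.561
  TFR = 5 × 0.561 = 2.805
Difference = 2.12 − 2.805 = -0.685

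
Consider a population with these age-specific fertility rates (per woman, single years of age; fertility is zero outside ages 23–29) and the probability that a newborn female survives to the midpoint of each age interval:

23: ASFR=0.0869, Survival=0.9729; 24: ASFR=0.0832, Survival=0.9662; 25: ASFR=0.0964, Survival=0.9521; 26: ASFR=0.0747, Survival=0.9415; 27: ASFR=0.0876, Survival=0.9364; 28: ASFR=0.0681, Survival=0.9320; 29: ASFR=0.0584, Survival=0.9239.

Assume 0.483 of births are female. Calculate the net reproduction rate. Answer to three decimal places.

0.254

Proportion female at birth = 0.483.
Weighting each age-specific rate by interval width and survival:
  23: 1 × 0.0869 × 0.9729 = 0.08455
  24: 1 × 0.0832 × 0.9662 = 0.08039
  25: 1 × 0.0964 × 0.9521 = 0.09178
  26: 1 × 0.0747 × 0.9415 = 0.07033
  27: 1 × 0.0876 × 0.9364 = 0.08203
  28: 1 × 0.0681 × 0.9320 = 0.06347
  29: 1 × 0.0584 × 0.9239 = 0.05396
Sum = 0.52651
NRR = 0.483 × 0.52651 = 0.25430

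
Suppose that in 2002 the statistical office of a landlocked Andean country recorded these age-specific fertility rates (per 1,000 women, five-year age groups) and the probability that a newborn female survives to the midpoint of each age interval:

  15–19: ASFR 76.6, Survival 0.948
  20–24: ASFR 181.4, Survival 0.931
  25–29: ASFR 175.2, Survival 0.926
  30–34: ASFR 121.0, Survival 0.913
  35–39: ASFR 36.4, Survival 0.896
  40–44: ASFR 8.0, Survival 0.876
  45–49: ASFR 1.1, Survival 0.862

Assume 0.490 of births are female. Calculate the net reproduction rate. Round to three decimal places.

1.359

Proportion female at birth = 0.490.
Each age group contributes 5 × ASFR × survival:
  15–19: 5 × 76.6/1000 × 0.948 = 0.36308
  20–24: 5 × 181.4/1000 × 0.931 = 0.84442
  25–29: 5 × 175.2/1000 × 0.926 = 0.81118
  30–34: 5 × 121.0/1000 × 0.913 = 0.55237
  35–39: 5 × 36.4/1000 × 0.896 = 0.16307
  40–44: 5 × 8.0/1000 × 0.876 = 0.03504
  45–49: 5 × 1.1/1000 × 0.862 = 0.00474
Sum = 2.77390
NRR = 0.490 × 2.77390 = 1.35921
With NRR above 1 the population is above replacement fertility.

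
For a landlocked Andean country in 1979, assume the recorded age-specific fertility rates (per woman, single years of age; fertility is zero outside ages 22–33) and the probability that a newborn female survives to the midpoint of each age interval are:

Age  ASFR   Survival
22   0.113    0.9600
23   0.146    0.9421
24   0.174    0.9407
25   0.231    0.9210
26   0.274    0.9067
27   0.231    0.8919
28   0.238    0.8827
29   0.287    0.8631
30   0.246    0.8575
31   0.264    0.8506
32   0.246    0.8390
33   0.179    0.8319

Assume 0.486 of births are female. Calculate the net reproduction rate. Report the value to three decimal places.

1.130

Proportion female at birth = 0.486.
Weighting each age-specific rate by interval width and survival:
  22: 1 × 0.113 × 0.9600 = 0.10848
  23: 1 × 0.146 × 0.9421 = 0.13755
  24: 1 × 0.174 × 0.9407 = 0.16368
  25: 1 × 0.231 × 0.9210 = 0.21275
  26: 1 × 0.274 × 0.9067 = 0.24844
  27: 1 × 0.231 × 0.8919 = 0.20603
  28: 1 × 0.238 × 0.8827 = 0.21008
  29: 1 × 0.287 × 0.8631 = 0.24771
  30: 1 × 0.246 × 0.8575 = 0.21095
  31: 1 × 0.264 × 0.8506 = 0.22456
  32: 1 × 0.246 × 0.8390 = 0.20639
  33: 1 × 0.179 × 0.8319 = 0.14891
Sum = 2.32553
NRR = 0.486 × 2.32553 = 1.13021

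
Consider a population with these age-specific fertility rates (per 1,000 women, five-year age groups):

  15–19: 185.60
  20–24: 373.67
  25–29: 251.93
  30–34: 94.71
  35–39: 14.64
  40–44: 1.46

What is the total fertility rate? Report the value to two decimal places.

Sum of ASFRs = 185.60 + 373.67 + 251.93 + 94.71 + 14.64 + 1.46 = 922.01
TFR = 5 × 922.01 / 1000 = 4.61005

4.61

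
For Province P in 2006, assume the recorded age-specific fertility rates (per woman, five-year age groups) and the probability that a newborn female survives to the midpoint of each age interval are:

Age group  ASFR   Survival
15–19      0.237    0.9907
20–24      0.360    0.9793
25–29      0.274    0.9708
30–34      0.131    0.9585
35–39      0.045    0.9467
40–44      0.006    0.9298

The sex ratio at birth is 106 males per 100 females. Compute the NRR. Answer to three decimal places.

Proportion female at birth = 100 / (100 + 106) = 0.48544.
Weighting each age-specific rate by interval width and survival:
  15–19: 5 × 0.237 × 0.9907 = 1.17398
  20–24: 5 × 0.360 × 0.9793 = 1.76274
  25–29: 5 × 0.274 × 0.9708 = 1.33000
  30–34: 5 × 0.131 × 0.9585 = 0.62782
  35–39: 5 × 0.045 × 0.9467 = 0.21301
  40–44: 5 × 0.006 × 0.9298 = 0.02789
Sum = 5.13544
NRR = 0.48544 × 5.13544 = 2.49295
NRR > 1, so each generation more than replaces itself.

2.493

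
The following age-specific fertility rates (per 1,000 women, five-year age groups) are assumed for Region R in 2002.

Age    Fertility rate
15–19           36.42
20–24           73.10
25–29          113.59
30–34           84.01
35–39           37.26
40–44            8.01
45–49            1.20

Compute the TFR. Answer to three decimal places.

1.768

Sum of ASFRs = 36.42 + 73.10 + 113.59 + 84.01 + 37.26 + 8.01 + 1.20 = 353.59
TFR = 5 × 353.59 / 1000 = 1.76795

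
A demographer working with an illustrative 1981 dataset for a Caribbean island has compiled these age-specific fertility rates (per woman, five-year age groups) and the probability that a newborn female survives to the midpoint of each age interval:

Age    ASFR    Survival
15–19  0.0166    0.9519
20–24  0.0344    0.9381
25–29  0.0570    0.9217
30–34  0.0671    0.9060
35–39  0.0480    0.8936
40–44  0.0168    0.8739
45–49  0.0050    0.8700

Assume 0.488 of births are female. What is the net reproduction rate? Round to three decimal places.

0.545

Proportion female at birth = 0.488.
Each age group contributes 5 × ASFR × survival:
  15–19: 5 × 0.0166 × 0.9519 = 0.07901
  20–24: 5 × 0.0344 × 0.9381 = 0.16135
  25–29: 5 × 0.0570 × 0.9217 = 0.26268
  30–34: 5 × 0.0671 × 0.9060 = 0.30396
  35–39: 5 × 0.0480 × 0.8936 = 0.21446
  40–44: 5 × 0.0168 × 0.8739 = 0.07341
  45–49: 5 × 0.0050 × 0.8700 = 0.02175
Sum = 1.11662
NRR = 0.488 × 1.11662 = 0.54491
NRR < 1, so the cohort does not fully replace itself.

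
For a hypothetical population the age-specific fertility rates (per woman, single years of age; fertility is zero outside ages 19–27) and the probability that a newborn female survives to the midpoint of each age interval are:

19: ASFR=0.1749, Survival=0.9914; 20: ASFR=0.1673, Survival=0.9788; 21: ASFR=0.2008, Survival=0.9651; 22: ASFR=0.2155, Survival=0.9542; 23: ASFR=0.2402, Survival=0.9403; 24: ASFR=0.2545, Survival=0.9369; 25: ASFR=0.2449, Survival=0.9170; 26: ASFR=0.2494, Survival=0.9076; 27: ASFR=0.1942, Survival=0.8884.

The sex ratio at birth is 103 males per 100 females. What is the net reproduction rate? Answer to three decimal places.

0.899

Proportion female at birth = 100 / (100 + 103) = 0.49261.
Per-age-group product (1 × ASFR × survival probability):
  19: 1 × 0.1749 × 0.9914 = 0.17340
  20: 1 × 0.1673 × 0.9788 = 0.16375
  21: 1 × 0.2008 × 0.9651 = 0.19379
  22: 1 × 0.2155 × 0.9542 = 0.20563
  23: 1 × 0.2402 × 0.9403 = 0.22586
  24: 1 × 0.2545 × 0.9369 = 0.23844
  25: 1 × 0.2449 × 0.9170 = 0.22457
  26: 1 × 0.2494 × 0.9076 = 0.22636
  27: 1 × 0.1942 × 0.8884 = 0.17253
Sum = 1.82433
NRR = 0.49261 × 1.82433 = 0.89868
NRR < 1, so the cohort does not fully replace itself.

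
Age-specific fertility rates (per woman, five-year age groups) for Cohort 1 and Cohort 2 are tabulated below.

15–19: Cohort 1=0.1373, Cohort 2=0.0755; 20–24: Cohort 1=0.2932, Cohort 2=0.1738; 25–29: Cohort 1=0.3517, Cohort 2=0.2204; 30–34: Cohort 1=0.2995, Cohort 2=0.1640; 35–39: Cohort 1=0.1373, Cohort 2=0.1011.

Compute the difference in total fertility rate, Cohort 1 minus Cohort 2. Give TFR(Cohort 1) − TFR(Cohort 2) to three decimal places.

2.421

Cohort 1:
  Sum of ASFRs = 0.1373 + 0.2932 + 0.3517 + 0.2995 + 0.1373 = 1.2190
  TFR = 5 × 1.2190 = 6.095
Cohort 2:
  Sum of ASFRs = 0.0755 + 0.1738 + 0.2204 + 0.1640 + 0.1011 = 0.7348
  TFR = 5 × 0.7348 = 3.674
Difference = 6.095 − 3.674 = 2.421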